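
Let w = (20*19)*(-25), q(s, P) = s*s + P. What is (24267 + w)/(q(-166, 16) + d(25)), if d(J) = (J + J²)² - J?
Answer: 14767/450047 ≈ 0.032812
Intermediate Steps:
q(s, P) = P + s² (q(s, P) = s² + P = P + s²)
w = -9500 (w = 380*(-25) = -9500)
(24267 + w)/(q(-166, 16) + d(25)) = (24267 - 9500)/((16 + (-166)²) + 25*(-1 + 25*(1 + 25)²)) = 14767/((16 + 27556) + 25*(-1 + 25*26²)) = 14767/(27572 + 25*(-1 + 25*676)) = 14767/(27572 + 25*(-1 + 16900)) = 14767/(27572 + 25*16899) = 14767/(27572 + 422475) = 14767/450047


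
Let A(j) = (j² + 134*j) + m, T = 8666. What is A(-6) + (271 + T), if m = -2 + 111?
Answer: 8278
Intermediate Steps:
m = 109
A(j) = 109 + j² + 134*j (A(j) = (j² + 134*j) + 109 = 109 + j² + 134*j)
A(-6) + (271 + T) = (109 + (-6)² + 134*(-6)) + (271 + 8666) = (109 + 36 - 804) + 8937 = -659 + 8937 = 8278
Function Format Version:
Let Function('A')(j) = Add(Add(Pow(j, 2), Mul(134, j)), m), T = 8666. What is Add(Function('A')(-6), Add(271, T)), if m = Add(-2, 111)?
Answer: 8278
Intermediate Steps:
m = 109
Function('A')(j) = Add(109, Pow(j, 2), Mul(134, j)) (Function('A')(j) = Add(Add(Pow(j, 2), Mul(134, j)), 109) = Add(109, Pow(j, 2), Mul(134, j)))
Add(Function('A')(-6), Add(271, T)) = Add(Add(109, Pow(-6, 2), Mul(134, -6)), Add(271, 8666)) = Add(Add(109, 36, -804), 8937) = Add(-659, 8937) = 8278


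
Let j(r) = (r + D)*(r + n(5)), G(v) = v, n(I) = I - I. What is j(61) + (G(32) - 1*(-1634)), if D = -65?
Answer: 1422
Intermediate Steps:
n(I) = 0
j(r) = r*(-65 + r) (j(r) = (r - 65)*(r + 0) = (-65 + r)*r = r*(-65 + r))
j(61) + (G(32) - 1*(-1634)) = 61*(-65 + 61) + (32 - 1*(-1634)) = 61*(-4) + (32 + 1634) = -244 + 1666 = 1422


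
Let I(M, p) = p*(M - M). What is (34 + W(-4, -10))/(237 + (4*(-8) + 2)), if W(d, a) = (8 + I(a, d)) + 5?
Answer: 47/207 ≈ 0.22705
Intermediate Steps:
I(M, p) = 0 (I(M, p) = p*0 = 0)
W(d, a) = 13 (W(d, a) = (8 + 0) + 5 = 8 + 5 = 13)
(34 + W(-4, -10))/(237 + (4*(-8) + 2)) = (34 + 13)/(237 + (4*(-8) + 2)) = 47/(237 + (-32 + 2)) = 47/(237 - 30) = 47/207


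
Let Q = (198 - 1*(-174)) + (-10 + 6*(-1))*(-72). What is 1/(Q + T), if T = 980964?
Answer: 1/982488 ≈ 1.0178e-6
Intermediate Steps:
Q = 1524 (Q = (198 + 174) + (-10 - 6)*(-72) = 372 - 16*(-72) = 372 + 1152 = 1524)
1/(Q + T) = 1/(1524 + 980964) = 1/982488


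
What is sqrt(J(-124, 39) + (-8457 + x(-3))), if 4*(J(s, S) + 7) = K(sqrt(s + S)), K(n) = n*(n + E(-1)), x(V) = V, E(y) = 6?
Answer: sqrt(-33953 + 6*I*sqrt(85))/2 ≈ 0.075052 + 92.132*I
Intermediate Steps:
K(n) = n*(6 + n) (K(n) = n*(n + 6) = n*(6 + n))
J(s, S) = -7 + sqrt(S + s)*(6 + sqrt(S + s))/4 (J(s, S) = -7 + (sqrt(s + S)*(6 + sqrt(s + S)))/4 = -7 + (sqrt(S + s)*(6 + sqrt(S + s)))/4 = -7 + sqrt(S + s)*(6 + sqrt(S + s))/4)
sqrt(J(-124, 39) + (-8457 + x(-3))) = sqrt((-7 + (1/4)*39 + (1/4)*(-124) + 3*sqrt(39 - 124)/2) + (-8457 - 3)) = sqrt((-7 + 39/4 - 31 + 3*sqrt(-85)/2) - 8460) = sqrt((-7 + 39/4 - 31 + 3*(I*sqrt(85))/2) - 8460) = sqrt((-7 + 39/4 - 31 + 3*I*sqrt(85)/2) - 8460) = sqrt((-113/4 + 3*I*sqrt(85)/2) - 8460) = sqrt(-33953/4 + 3*I*sqrt(85)/2)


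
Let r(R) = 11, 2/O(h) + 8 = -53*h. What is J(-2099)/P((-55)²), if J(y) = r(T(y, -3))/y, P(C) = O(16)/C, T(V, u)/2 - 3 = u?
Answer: 14241700/2099 ≈ 6785.0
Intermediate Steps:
T(V, u) = 6 + 2*u
O(h) = 2/(-8 - 53*h)
P(C) = -1/(428*C) (P(C) = (-2/(8 + 53*16))/C = (-2/(8 + 848))/C = (-2/856)/C = (-2*1/856)/C = -1/(428*C))
J(y) = 11/y
J(-2099)/P((-55)²) = (11/(-2099))/((-1/(428*((-55)²)))) = (11*(-1/2099))/((-1/428/3025)) = -11/(2099*((-1/428*1/3025))) = -11/(2099*(-1/1294700)) = -11/2099*(-1294700) = 14241700/2099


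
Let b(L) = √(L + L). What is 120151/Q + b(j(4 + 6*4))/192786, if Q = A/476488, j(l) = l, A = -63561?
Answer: -57250509688/63561 + √14/96393 ≈ -9.0072e+5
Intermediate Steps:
b(L) = √2*√L (b(L) = √(2*L) = √2*√L)
Q = -63561/476488 ≈ -0.13339
120151/Q + b(j(4 + 6*4))/192786 = 120151/(-63561/476488) + (√2*√(4 + 6*4))/192786 = 120151*(-476488/63561) + (√2*√(4 + 24))*(1/192786) = -57250509688/63561 + (√2*√28)*(1/192786) = -57250509688/63561 + (√2*(2*√7))*(1/192786) = -57250509688/63561 + (2*√14)*(1/192786) = -57250509688/63561 + √14/96393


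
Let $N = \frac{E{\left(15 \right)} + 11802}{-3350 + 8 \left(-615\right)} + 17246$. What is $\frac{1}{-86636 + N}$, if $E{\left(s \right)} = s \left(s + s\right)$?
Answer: $- \frac{4135}{286933776} \approx -1.4411 \cdot 10^{-5}$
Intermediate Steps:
$E{\left(s \right)} = 2 s^{2}$ ($E{\left(s \right)} = s 2 s = 2 s^{2}$)
$N = \frac{71306084}{4135}$ ($N = \frac{2 \cdot 15^{2} + 11802}{-3350 + 8 \left(-615\right)} + 17246 = \frac{2 \cdot 225 + 11802}{-3350 - 4920} + 17246 = \frac{450 + 11802}{-8270} + 17246 = 12252 \left(- \frac{1}{8270}\right) + 17246 = - \frac{6126}{4135} + 17246 = \frac{71306084}{4135} \approx 17245.0$)
$\frac{1}{-86636 + N} = \frac{1}{-86636 + \frac{71306084}{4135}} = \frac{1}{- \frac{286933776}{4135}} = - \frac{4135}{286933776}$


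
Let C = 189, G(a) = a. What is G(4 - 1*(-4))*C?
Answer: 1512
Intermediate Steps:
G(4 - 1*(-4))*C = (4 - 1*(-4))*189 = (4 + 4)*189 = 8*189 = 1512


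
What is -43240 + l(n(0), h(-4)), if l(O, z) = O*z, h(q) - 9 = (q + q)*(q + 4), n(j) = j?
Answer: -43240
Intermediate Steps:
h(q) = 9 + 2*q*(4 + q) (h(q) = 9 + (q + q)*(q + 4) = 9 + (2*q)*(4 + q) = 9 + 2*q*(4 + q))
-43240 + l(n(0), h(-4)) = -43240 + 0*(9 + 2*(-4)**2 + 8*(-4)) = -43240 + 0*(9 + 2*16 - 32) = -43240 + 0*(9 + 32 - 32) = -43240 + 0*9 = -43240 + 0 = -43240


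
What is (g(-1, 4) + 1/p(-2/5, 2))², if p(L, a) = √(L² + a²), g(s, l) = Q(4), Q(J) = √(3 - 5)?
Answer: -183/104 + 5*I*√13/13 ≈ -1.7596 + 1.3868*I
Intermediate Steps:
Q(J) = I*√2 (Q(J) = √(-2) = I*√2)
g(s, l) = I*√2
(g(-1, 4) + 1/p(-2/5, 2))² = (I*√2 + 1/(√((-2/5)² + 2²)))² = (I*√2 + 1/(√((-2*⅕)² + 4)))² = (I*√2 + 1/(√((-⅖)² + 4)))² = (I*√2 + 1/(√(4/25 + 4)))² = (I*√2 + 1/(√(104/25)))² = (I*√2 + 1/(2*√26/5))² = (I*√2 + 5*√26/52)² = (5*√26/52 + I*√2)²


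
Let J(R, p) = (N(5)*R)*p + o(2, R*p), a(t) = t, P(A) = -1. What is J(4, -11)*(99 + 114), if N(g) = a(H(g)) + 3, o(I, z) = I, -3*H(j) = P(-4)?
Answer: -30814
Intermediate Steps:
H(j) = ⅓ (H(j) = -⅓*(-1) = ⅓)
N(g) = 10/3 (N(g) = ⅓ + 3 = 10/3)
J(R, p) = 2 + 10*R*p/3 (J(R, p) = (10*R/3)*p + 2 = 10*R*p/3 + 2 = 2 + 10*R*p/3)
J(4, -11)*(99 + 114) = (2 + (10/3)*4*(-11))*(99 + 114) = (2 - 440/3)*213 = -434/3*213 = -30814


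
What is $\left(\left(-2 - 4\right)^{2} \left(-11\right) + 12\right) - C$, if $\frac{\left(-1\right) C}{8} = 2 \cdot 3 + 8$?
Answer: $-272$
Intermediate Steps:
$C = -112$ ($C = - 8 \left(2 \cdot 3 + 8\right) = - 8 \left(6 + 8\right) = \left(-8\right) 14 = -112$)
$\left(\left(-2 - 4\right)^{2} \left(-11\right) + 12\right) - C = \left(\left(-2 - 4\right)^{2} \left(-11\right) + 12\right) - -112 = \left(\left(-6\right)^{2} \left(-11\right) + 12\right) + 112 = \left(36 \left(-11\right) + 12\right) + 112 = \left(-396 + 12\right) + 112 = -384 + 112 = -272$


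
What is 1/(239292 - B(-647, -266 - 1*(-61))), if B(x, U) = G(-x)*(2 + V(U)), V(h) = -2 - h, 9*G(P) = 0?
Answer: 1/239292 ≈ 4.1790e-6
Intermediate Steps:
G(P) = 0 (G(P) = (1/9)*0 = 0)
B(x, U) = 0 (B(x, U) = 0*(2 + (-2 - U)) = 0*(-U) = 0)
1/(239292 - B(-647, -266 - 1*(-61))) = 1/(239292 - 1*0) = 1/(239292 + 0) = 1/239292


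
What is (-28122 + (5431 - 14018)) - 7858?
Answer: -44567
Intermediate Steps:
(-28122 + (5431 - 14018)) - 7858 = (-28122 - 8587) - 7858 = -36709 - 7858 = -44567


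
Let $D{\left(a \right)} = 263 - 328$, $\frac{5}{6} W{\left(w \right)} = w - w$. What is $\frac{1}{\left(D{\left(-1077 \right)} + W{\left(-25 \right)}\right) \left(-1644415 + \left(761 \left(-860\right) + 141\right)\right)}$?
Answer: $\frac{1}{149417710} \approx 6.6926 \cdot 10^{-9}$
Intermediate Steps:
$W{\left(w \right)} = 0$ ($W{\left(w \right)} = \frac{6 \left(w - w\right)}{5} = \frac{6}{5} \cdot 0 = 0$)
$D{\left(a \right)} = -65$ ($D{\left(a \right)} = 263 - 328 = -65$)
$\frac{1}{\left(D{\left(-1077 \right)} + W{\left(-25 \right)}\right) \left(-1644415 + \left(761 \left(-860\right) + 141\right)\right)} = \frac{1}{\left(-65 + 0\right) \left(-1644415 + \left(761 \left(-860\right) + 141\right)\right)} = \frac{1}{\left(-65\right) \left(-1644415 + \left(-654460 + 141\right)\right)} = \frac{1}{\left(-65\right) \left(-1644415 - 654319\right)} = \frac{1}{\left(-65\right) \left(-2298734\right)} = \frac{1}{149417710}$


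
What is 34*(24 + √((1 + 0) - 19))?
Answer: 816 + 102*I*√2 ≈ 816.0 + 144.25*I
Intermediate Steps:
34*(24 + √((1 + 0) - 19)) = 34*(24 + √(1 - 19)) = 34*(24 + √(-18)) = 34*(24 + 3*I*√2) = 816 + 102*I*√2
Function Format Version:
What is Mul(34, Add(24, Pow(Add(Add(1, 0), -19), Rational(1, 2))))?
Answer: Add(816, Mul(102, I, Pow(2, Rational(1, 2)))) ≈ Add(816.00, Mul(144.25, I))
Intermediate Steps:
Mul(34, Add(24, Pow(Add(Add(1, 0), -19), Rational(1, 2)))) = Mul(34, Add(24, Pow(Add(1, -19), Rational(1, 2)))) = Mul(34, Add(24, Pow(-18, Rational(1, 2)))) = Mul(34, Add(24, Mul(3, I, Pow(2, Rational(1, 2))))) = Add(816, Mul(102, I, Pow(2, Rational(1, 2))))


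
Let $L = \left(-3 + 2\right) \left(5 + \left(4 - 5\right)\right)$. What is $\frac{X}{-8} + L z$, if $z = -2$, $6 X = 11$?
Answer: $\frac{373}{48} \approx 7.7708$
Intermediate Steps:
$X = \frac{11}{6}$ ($X = \frac{1}{6} \cdot 11 = \frac{11}{6} \approx 1.8333$)
$L = -4$ ($L = - (5 - 1) = \left(-1\right) 4 = -4$)
$\frac{X}{-8} + L z = \frac{11}{6 \left(-8\right)} - -8 = \frac{11}{6} \left(- \frac{1}{8}\right) + 8 = - \frac{11}{48} + 8 = \frac{373}{48}$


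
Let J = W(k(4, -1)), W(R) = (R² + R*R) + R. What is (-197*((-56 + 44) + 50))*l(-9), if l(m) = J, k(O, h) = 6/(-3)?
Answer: -44916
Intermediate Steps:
k(O, h) = -2 (k(O, h) = 6*(-⅓) = -2)
W(R) = R + 2*R² (W(R) = (R² + R²) + R = 2*R² + R = R + 2*R²)
J = 6 (J = -2*(1 + 2*(-2)) = -2*(1 - 4) = -2*(-3) = 6)
l(m) = 6
(-197*((-56 + 44) + 50))*l(-9) = -197*((-56 + 44) + 50)*6 = -197*(-12 + 50)*6 = -197*38*6 = -7486*6 = -44916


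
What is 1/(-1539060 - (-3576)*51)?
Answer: -1/1356684 ≈ -7.3709e-7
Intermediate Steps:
1/(-1539060 - (-3576)*51) = 1/(-1539060 - 3576*(-51)) = 1/(-1539060 + 182376) = 1/(-1356684) = -1/1356684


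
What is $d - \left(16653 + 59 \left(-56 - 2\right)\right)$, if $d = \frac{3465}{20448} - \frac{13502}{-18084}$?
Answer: $- \frac{135895611751}{10271712} \approx -13230.0$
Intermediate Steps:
$d = \frac{9409721}{10271712}$ ($d = 3465 \cdot \frac{1}{20448} - - \frac{6751}{9042} = \frac{385}{2272} + \frac{6751}{9042} = \frac{9409721}{10271712} \approx 0.91608$)
$d - \left(16653 + 59 \left(-56 - 2\right)\right) = \frac{9409721}{10271712} - \left(16653 + 59 \left(-56 - 2\right)\right) = \frac{9409721}{10271712} - 13231 = - \frac{135895611751}{10271712}$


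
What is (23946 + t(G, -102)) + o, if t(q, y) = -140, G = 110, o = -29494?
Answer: -5688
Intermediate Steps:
(23946 + t(G, -102)) + o = (23946 - 140) - 29494 = 23806 - 29494 = -5688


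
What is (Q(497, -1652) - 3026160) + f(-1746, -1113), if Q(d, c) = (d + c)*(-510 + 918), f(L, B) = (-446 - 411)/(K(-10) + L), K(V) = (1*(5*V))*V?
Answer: -4357759543/1246 ≈ -3.4974e+6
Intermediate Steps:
K(V) = 5*V² (K(V) = (5*V)*V = 5*V²)
f(L, B) = -857/(500 + L) (f(L, B) = (-446 - 411)/(5*(-10)² + L) = -857/(5*100 + L) = -857/(500 + L))
Q(d, c) = 408*c + 408*d (Q(d, c) = (c + d)*408 = 408*c + 408*d)
(Q(497, -1652) - 3026160) + f(-1746, -1113) = ((408*(-1652) + 408*497) - 3026160) - 857/(500 - 1746) = ((-674016 + 202776) - 3026160) - 857/(-1246) = (-471240 - 3026160) - 857*(-1/1246) = -3497400 + 857/1246 = -4357759543/1246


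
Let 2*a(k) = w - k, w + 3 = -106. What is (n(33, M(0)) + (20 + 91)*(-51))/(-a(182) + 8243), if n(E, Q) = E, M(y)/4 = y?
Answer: -11256/16777 ≈ -0.67092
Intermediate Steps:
w = -109 (w = -3 - 106 = -109)
M(y) = 4*y
a(k) = -109/2 - k/2 (a(k) = (-109 - k)/2 = -109/2 - k/2)
(n(33, M(0)) + (20 + 91)*(-51))/(-a(182) + 8243) = (33 + (20 + 91)*(-51))/(-(-109/2 - ½*182) + 8243) = (33 + 111*(-51))/(-(-109/2 - 91) + 8243) = (33 - 5661)/(-1*(-291/2) + 8243) = -5628/(291/2 + 8243) = -5628/16777/2 = -5628*2/16777 = -11256/16777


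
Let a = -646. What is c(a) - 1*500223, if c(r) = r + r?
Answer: -501515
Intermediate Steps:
c(r) = 2*r
c(a) - 1*500223 = 2*(-646) - 1*500223 = -1292 - 500223 = -501515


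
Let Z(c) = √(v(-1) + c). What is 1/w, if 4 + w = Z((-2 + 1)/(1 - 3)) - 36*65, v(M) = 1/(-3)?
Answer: -14064/32966015 - √6/32966015 ≈ -0.00042670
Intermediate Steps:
v(M) = -⅓
Z(c) = √(-⅓ + c)
w = -2344 + √6/6 (w = -4 + (√(-3 + 9*((-2 + 1)/(1 - 3)))/3 - 36*65) = -4 + (√(-3 + 9*(-1/(-2)))/3 - 2340) = -4 + (√(-3 + 9*(-1*(-½)))/3 - 2340) = -4 + (√(-3 + 9*(½))/3 - 2340) = -4 + (√(-3 + 9/2)/3 - 2340) = -4 + (√(3/2)/3 - 2340) = -4 + ((√6/2)/3 - 2340) = -4 + (√6/6 - 2340) = -4 + (-2340 + √6/6) = -2344 + √6/6 ≈ -2343.6)
1/w = 1/(-2344 + √6/6)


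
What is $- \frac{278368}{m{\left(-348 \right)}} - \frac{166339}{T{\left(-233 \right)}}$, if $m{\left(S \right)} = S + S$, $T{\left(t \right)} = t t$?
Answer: $\frac{1874568551}{4723143} \approx 396.89$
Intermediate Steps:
$T{\left(t \right)} = t^{2}$
$m{\left(S \right)} = 2 S$
$- \frac{278368}{m{\left(-348 \right)}} - \frac{166339}{T{\left(-233 \right)}} = - \frac{278368}{2 \left(-348\right)} - \frac{166339}{\left(-233\right)^{2}} = - \frac{278368}{-696} - \frac{166339}{54289} = \left(-278368\right) \left(- \frac{1}{696}\right) - \frac{166339}{54289} = \frac{34796}{87} - \frac{166339}{54289} = \frac{1874568551}{4723143}$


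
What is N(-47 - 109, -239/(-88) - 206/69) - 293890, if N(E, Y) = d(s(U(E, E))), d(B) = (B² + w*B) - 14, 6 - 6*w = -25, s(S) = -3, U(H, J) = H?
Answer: -587821/2 ≈ -2.9391e+5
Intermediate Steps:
w = 31/6 (w = 1 - ⅙*(-25) = 1 + 25/6 = 31/6 ≈ 5.1667)
d(B) = -14 + B² + 31*B/6 (d(B) = (B² + 31*B/6) - 14 = -14 + B² + 31*B/6)
N(E, Y) = -41/2 (N(E, Y) = -14 + (-3)² + (31/6)*(-3) = -14 + 9 - 31/2 = -41/2)
N(-47 - 109, -239/(-88) - 206/69) - 293890 = -41/2 - 293890 = -587821/2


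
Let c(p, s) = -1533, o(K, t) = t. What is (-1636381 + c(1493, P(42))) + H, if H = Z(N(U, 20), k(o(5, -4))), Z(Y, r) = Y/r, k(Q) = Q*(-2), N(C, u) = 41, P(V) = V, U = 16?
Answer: -13103271/8 ≈ -1.6379e+6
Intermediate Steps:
k(Q) = -2*Q
H = 41/8 (H = 41/((-2*(-4))) = 41/8 ≈ 5.1250)
(-1636381 + c(1493, P(42))) + H = (-1636381 - 1533) + 41/8 = -1637914 + 41/8 = -13103271/8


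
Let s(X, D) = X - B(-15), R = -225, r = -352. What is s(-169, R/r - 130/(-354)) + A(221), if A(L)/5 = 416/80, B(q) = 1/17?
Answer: -2432/17 ≈ -143.06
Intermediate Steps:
B(q) = 1/17
s(X, D) = -1/17 + X (s(X, D) = X - 1*1/17 = X - 1/17 = -1/17 + X)
A(L) = 26 (A(L) = 5*(416/80) = 5*(416*(1/80)) = 5*(26/5) = 26)
s(-169, R/r - 130/(-354)) + A(221) = (-1/17 - 169) + 26 = -2874/17 + 26 = -2432/17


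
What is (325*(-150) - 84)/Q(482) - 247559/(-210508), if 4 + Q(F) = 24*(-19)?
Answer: 2598456203/24208420 ≈ 107.34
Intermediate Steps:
Q(F) = -460 (Q(F) = -4 + 24*(-19) = -4 - 456 = -460)
(325*(-150) - 84)/Q(482) - 247559/(-210508) = (325*(-150) - 84)/(-460) - 247559/(-210508) = (-48750 - 84)*(-1/460) - 247559*(-1/210508) = -48834*(-1/460) + 247559/210508 = 24417/230 + 247559/210508 = 2598456203/24208420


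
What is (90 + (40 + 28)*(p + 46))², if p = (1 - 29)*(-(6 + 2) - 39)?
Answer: 8594402436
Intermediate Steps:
p = 1316 (p = -28*(-1*8 - 39) = -28*(-8 - 39) = -28*(-47) = 1316)
(90 + (40 + 28)*(p + 46))² = (90 + (40 + 28)*(1316 + 46))² = (90 + 68*1362)² = (90 + 92616)² = 92706² = 8594402436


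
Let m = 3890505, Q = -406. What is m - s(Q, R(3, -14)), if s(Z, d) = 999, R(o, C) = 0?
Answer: 3889506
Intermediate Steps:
m - s(Q, R(3, -14)) = 3890505 - 1*999 = 3890505 - 999 = 3889506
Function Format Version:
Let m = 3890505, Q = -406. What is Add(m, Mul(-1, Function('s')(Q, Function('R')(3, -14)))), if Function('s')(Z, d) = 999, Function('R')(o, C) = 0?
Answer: 3889506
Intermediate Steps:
Add(m, Mul(-1, Function('s')(Q, Function('R')(3, -14)))) = Add(3890505, Mul(-1, 999)) = Add(3890505, -999) = 3889506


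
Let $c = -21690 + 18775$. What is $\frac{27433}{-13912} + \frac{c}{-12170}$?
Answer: $- \frac{29330613}{16930904} \approx -1.7324$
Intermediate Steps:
$c = -2915$
$\frac{27433}{-13912} + \frac{c}{-12170} = \frac{27433}{-13912} - \frac{2915}{-12170} = 27433 \left(- \frac{1}{13912}\right) - - \frac{583}{2434} = - \frac{27433}{13912} + \frac{583}{2434} = - \frac{29330613}{16930904}$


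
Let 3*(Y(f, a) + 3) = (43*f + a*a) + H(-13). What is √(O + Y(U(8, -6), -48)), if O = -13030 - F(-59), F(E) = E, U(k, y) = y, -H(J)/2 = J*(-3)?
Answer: I*√12318 ≈ 110.99*I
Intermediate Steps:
H(J) = 6*J (H(J) = -2*J*(-3) = -(-6)*J = 6*J)
Y(f, a) = -29 + a²/3 + 43*f/3 (Y(f, a) = -3 + ((43*f + a*a) + 6*(-13))/3 = -3 + ((43*f + a²) - 78)/3 = -3 + ((a² + 43*f) - 78)/3 = -3 + (-78 + a² + 43*f)/3 = -3 + (-26 + a²/3 + 43*f/3) = -29 + a²/3 + 43*f/3)
O = -12971 (O = -13030 - 1*(-59) = -13030 + 59 = -12971)
√(O + Y(U(8, -6), -48)) = √(-12971 + (-29 + (⅓)*(-48)² + (43/3)*(-6))) = √(-12971 + (-29 + (⅓)*2304 - 86)) = √(-12971 + (-29 + 768 - 86)) = √(-12971 + 653) = √(-12318) = I*√12318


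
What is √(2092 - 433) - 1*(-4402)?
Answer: 4402 + √1659 ≈ 4442.7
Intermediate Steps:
√(2092 - 433) - 1*(-4402) = √1659 + 4402 = 4402 + √1659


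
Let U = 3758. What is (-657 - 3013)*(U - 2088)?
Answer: -6128900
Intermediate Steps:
(-657 - 3013)*(U - 2088) = (-657 - 3013)*(3758 - 2088) = -3670*1670 = -6128900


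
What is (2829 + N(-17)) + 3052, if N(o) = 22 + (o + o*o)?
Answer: 6175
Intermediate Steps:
N(o) = 22 + o + o² (N(o) = 22 + (o + o²) = 22 + o + o²)
(2829 + N(-17)) + 3052 = (2829 + (22 - 17 + (-17)²)) + 3052 = (2829 + (22 - 17 + 289)) + 3052 = (2829 + 294) + 3052 = 3123 + 3052 = 6175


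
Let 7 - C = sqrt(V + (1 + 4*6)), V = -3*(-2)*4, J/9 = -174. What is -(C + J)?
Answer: 1566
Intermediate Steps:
J = -1566 (J = 9*(-174) = -1566)
V = 24 (V = 6*4 = 24)
C = 0 (C = 7 - sqrt(24 + (1 + 4*6)) = 7 - sqrt(24 + (1 + 24)) = 7 - sqrt(24 + 25) = 7 - sqrt(49) = 7 - 1*7 = 7 - 7 = 0)
-(C + J) = -(0 - 1566) = -1*(-1566) = 1566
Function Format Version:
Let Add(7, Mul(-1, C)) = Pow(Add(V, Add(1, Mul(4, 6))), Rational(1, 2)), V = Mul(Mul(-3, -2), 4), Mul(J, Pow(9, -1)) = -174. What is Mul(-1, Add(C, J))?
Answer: 1566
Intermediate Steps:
J = -1566 (J = Mul(9, -174) = -1566)
V = 24 (V = Mul(6, 4) = 24)
C = 0 (C = Add(7, Mul(-1, Pow(Add(24, Add(1, Mul(4, 6))), Rational(1, 2)))) = Add(7, Mul(-1, Pow(Add(24, Add(1, 24)), Rational(1, 2)))) = Add(7, Mul(-1, Pow(Add(24, 25), Rational(1, 2)))) = Add(7, Mul(-1, Pow(49, Rational(1, 2)))) = Add(7, Mul(-1, 7)) = Add(7, -7) = 0)
Mul(-1, Add(C, J)) = Mul(-1, Add(0, -1566)) = Mul(-1, -1566) = 1566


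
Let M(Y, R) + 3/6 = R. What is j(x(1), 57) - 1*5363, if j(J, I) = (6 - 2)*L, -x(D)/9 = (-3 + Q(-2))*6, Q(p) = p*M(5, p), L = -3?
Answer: -5375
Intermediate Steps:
M(Y, R) = -½ + R
Q(p) = p*(-½ + p)
x(D) = -108 (x(D) = -9*(-3 - 2*(-½ - 2))*6 = -9*(-3 - 2*(-5/2))*6 = -9*(-3 + 5)*6 = -18*6 = -9*12 = -108)
j(J, I) = -12 (j(J, I) = (6 - 2)*(-3) = 4*(-3) = -12)
j(x(1), 57) - 1*5363 = -12 - 1*5363 = -12 - 5363 = -5375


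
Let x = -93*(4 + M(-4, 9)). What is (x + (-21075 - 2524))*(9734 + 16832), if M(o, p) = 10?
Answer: -661519966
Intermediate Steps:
x = -1302 (x = -93*(4 + 10) = -93*14 = -1302)
(x + (-21075 - 2524))*(9734 + 16832) = (-1302 + (-21075 - 2524))*(9734 + 16832) = (-1302 - 23599)*26566 = -24901*26566 = -661519966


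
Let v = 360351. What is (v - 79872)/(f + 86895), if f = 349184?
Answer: 280479/436079 ≈ 0.64318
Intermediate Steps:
(v - 79872)/(f + 86895) = (360351 - 79872)/(349184 + 86895) = 280479/436079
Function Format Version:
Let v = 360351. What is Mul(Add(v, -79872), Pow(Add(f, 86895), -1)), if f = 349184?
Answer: Rational(280479, 436079) ≈ 0.64318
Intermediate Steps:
Mul(Add(v, -79872), Pow(Add(f, 86895), -1)) = Mul(Add(360351, -79872), Pow(Add(349184, 86895), -1)) = Mul(280479, Pow(436079, -1)) = Mul(280479, Rational(1, 436079)) = Rational(280479, 436079)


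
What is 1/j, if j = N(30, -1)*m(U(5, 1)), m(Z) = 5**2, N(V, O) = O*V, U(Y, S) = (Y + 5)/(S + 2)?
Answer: -1/750 ≈ -0.0013333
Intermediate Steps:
U(Y, S) = (5 + Y)/(2 + S)
m(Z) = 25
j = -750 (j = -1*30*25 = -30*25 = -750)
1/j = 1/(-750) = -1/750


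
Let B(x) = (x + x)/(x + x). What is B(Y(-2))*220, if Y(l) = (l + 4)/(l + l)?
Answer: 220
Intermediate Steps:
Y(l) = (4 + l)/(2*l) (Y(l) = (4 + l)/((2*l)) = (4 + l)*(1/(2*l)) = (4 + l)/(2*l))
B(x) = 1 (B(x) = (2*x)/((2*x)) = (2*x)*(1/(2*x)) = 1)
B(Y(-2))*220 = 1*220 = 220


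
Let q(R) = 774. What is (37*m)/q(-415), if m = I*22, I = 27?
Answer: 1221/43 ≈ 28.395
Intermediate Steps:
m = 594 (m = 27*22 = 594)
(37*m)/q(-415) = (37*594)/774 = 21978*(1/774) = 1221/43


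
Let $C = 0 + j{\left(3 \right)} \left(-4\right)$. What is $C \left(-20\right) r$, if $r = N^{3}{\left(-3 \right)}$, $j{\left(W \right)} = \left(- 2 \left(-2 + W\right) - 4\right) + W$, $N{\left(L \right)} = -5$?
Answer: $30000$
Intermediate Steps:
$j{\left(W \right)} = - W$ ($j{\left(W \right)} = \left(\left(4 - 2 W\right) - 4\right) + W = - 2 W + W = - W$)
$r = -125$ ($r = \left(-5\right)^{3} = -125$)
$C = 12$ ($C = 0 + \left(-1\right) 3 \left(-4\right) = 0 - -12 = 0 + 12 = 12$)
$C \left(-20\right) r = 12 \left(-20\right) \left(-125\right) = \left(-240\right) \left(-125\right) = 30000$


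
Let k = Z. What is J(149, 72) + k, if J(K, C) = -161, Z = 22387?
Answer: 22226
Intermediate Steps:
k = 22387
J(149, 72) + k = -161 + 22387 = 22226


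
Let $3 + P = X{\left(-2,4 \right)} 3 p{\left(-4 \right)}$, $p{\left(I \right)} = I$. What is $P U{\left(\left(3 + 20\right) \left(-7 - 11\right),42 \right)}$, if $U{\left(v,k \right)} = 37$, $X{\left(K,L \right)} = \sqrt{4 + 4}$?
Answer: $-111 - 888 \sqrt{2} \approx -1366.8$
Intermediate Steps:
$X{\left(K,L \right)} = 2 \sqrt{2}$ ($X{\left(K,L \right)} = \sqrt{8} = 2 \sqrt{2}$)
$P = -3 - 24 \sqrt{2}$ ($P = -3 + 2 \sqrt{2} \cdot 3 \left(-4\right) = -3 + 6 \sqrt{2} \left(-4\right) = -3 - 24 \sqrt{2} \approx -36.941$)
$P U{\left(\left(3 + 20\right) \left(-7 - 11\right),42 \right)} = \left(-3 - 24 \sqrt{2}\right) 37 = -111 - 888 \sqrt{2}$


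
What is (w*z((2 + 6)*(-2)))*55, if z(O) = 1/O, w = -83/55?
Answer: 83/16 ≈ 5.1875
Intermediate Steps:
w = -83/55 (w = -83*1/55 = -83/55 ≈ -1.5091)
(w*z((2 + 6)*(-2)))*55 = -83*(-1/(2*(2 + 6)))/55*55 = -83/(55*(8*(-2)))*55 = -83/55/(-16)*55 = -83/55*(-1/16)*55 = (83/880)*55 = 83/16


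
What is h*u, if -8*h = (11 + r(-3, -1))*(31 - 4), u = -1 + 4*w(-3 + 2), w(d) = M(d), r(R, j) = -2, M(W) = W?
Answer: 1215/8 ≈ 151.88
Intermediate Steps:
w(d) = d
u = -5 (u = -1 + 4*(-3 + 2) = -1 + 4*(-1) = -1 - 4 = -5)
h = -243/8 (h = -(11 - 2)*(31 - 4)/8 = -9*27/8 = -1/8*243 = -243/8 ≈ -30.375)
h*u = -243/8*(-5) = 1215/8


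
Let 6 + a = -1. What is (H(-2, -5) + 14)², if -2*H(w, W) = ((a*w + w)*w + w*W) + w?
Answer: 484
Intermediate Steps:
a = -7 (a = -6 - 1 = -7)
H(w, W) = 3*w² - w/2 - W*w/2 (H(w, W) = -(((-7*w + w)*w + w*W) + w)/2 = -(((-6*w)*w + W*w) + w)/2 = -((-6*w² + W*w) + w)/2 = -(w - 6*w² + W*w)/2 = 3*w² - w/2 - W*w/2)
(H(-2, -5) + 14)² = ((½)*(-2)*(-1 - 1*(-5) + 6*(-2)) + 14)² = ((½)*(-2)*(-1 + 5 - 12) + 14)² = ((½)*(-2)*(-8) + 14)² = (8 + 14)² = 22² = 484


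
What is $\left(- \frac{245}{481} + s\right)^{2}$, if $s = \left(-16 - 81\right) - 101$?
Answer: $\frac{9117003289}{231361} \approx 39406.0$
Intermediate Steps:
$s = -198$ ($s = -97 - 101 = -198$)
$\left(- \frac{245}{481} + s\right)^{2} = \left(- \frac{245}{481} - 198\right)^{2} = \left(- \frac{95483}{481}\right)^{2} = \frac{9117003289}{231361}$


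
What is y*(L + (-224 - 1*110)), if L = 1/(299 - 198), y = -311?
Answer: 10490963/101 ≈ 1.0387e+5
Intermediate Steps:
L = 1/101 ≈ 0.0099010
y*(L + (-224 - 1*110)) = -311*(1/101 + (-224 - 1*110)) = -311*(1/101 + (-224 - 110)) = -311*(1/101 - 334) = -311*(-33733/101) = 10490963/101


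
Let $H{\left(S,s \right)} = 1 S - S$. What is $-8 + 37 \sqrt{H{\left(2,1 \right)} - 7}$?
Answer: $-8 + 37 i \sqrt{7} \approx -8.0 + 97.893 i$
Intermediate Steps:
$H{\left(S,s \right)} = 0$ ($H{\left(S,s \right)} = S - S = 0$)
$-8 + 37 \sqrt{H{\left(2,1 \right)} - 7} = -8 + 37 \sqrt{0 - 7} = -8 + 37 \sqrt{-7} = -8 + 37 i \sqrt{7}$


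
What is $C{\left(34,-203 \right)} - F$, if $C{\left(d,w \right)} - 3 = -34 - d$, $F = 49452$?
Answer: $-49517$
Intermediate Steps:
$C{\left(d,w \right)} = -31 - d$ ($C{\left(d,w \right)} = 3 - \left(34 + d\right) = -31 - d$)
$C{\left(34,-203 \right)} - F = \left(-31 - 34\right) - 49452 = -65 - 49452 = -49517$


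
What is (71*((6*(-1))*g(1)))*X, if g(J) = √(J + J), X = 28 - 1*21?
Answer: -2982*√2 ≈ -4217.2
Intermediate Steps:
X = 7 (X = 28 - 21 = 7)
g(J) = √2*√J (g(J) = √(2*J) = √2*√J)
(71*((6*(-1))*g(1)))*X = (71*((6*(-1))*(√2*√1)))*7 = (71*(-6*√2))*7 = -426*√2*7 = -2982*√2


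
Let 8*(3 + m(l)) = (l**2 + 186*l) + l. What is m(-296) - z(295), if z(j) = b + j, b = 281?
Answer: 3454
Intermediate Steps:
z(j) = 281 + j
m(l) = -3 + l**2/8 + 187*l/8 (m(l) = -3 + ((l**2 + 186*l) + l)/8 = -3 + (l**2 + 187*l)/8 = -3 + (l**2/8 + 187*l/8) = -3 + l**2/8 + 187*l/8)
m(-296) - z(295) = (-3 + (1/8)*(-296)**2 + (187/8)*(-296)) - (281 + 295) = (-3 + (1/8)*87616 - 6919) - 1*576 = (-3 + 10952 - 6919) - 576 = 4030 - 576 = 3454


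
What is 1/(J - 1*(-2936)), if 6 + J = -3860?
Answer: -1/930 ≈ -0.0010753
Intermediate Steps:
J = -3866 (J = -6 - 3860 = -3866)
1/(J - 1*(-2936)) = 1/(-3866 - 1*(-2936)) = 1/(-3866 + 2936) = 1/(-930) = -1/930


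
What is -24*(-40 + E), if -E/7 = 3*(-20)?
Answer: -9120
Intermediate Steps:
E = 420 (E = -21*(-20) = -7*(-60) = 420)
-24*(-40 + E) = -24*(-40 + 420) = -24*380 = -9120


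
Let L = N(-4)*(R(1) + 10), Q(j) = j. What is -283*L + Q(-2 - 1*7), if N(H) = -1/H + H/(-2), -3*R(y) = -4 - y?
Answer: -29751/4 ≈ -7437.8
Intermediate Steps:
R(y) = 4/3 + y/3 (R(y) = -(-4 - y)/3 = 4/3 + y/3)
N(H) = -1/H - H/2 (N(H) = -1/H + H*(-½) = -1/H - H/2)
L = 105/4 (L = (-1/(-4) - ½*(-4))*((4/3 + (⅓)*1) + 10) = (-1*(-¼) + 2)*((4/3 + ⅓) + 10) = (¼ + 2)*(5/3 + 10) = (9/4)*(35/3) = 105/4 ≈ 26.250)
-283*L + Q(-2 - 1*7) = -283*105/4 + (-2 - 1*7) = -29715/4 + (-2 - 7) = -29715/4 - 9 = -29751/4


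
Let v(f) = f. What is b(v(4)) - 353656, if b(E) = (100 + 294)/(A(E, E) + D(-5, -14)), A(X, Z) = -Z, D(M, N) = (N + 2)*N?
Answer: -28999595/82 ≈ -3.5365e+5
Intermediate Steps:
D(M, N) = N*(2 + N) (D(M, N) = (2 + N)*N = N*(2 + N))
b(E) = 394/(168 - E) (b(E) = (100 + 294)/(-E - 14*(2 - 14)) = 394/(-E - 14*(-12)) = 394/(-E + 168) = 394/(168 - E))
b(v(4)) - 353656 = -394/(-168 + 4) - 353656 = -394/(-164) - 353656 = -394*(-1/164) - 353656 = 197/82 - 353656 = -28999595/82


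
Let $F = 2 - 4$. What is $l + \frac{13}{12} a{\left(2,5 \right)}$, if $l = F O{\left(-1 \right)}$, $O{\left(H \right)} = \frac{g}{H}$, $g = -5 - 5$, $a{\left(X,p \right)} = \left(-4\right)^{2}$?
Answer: $- \frac{8}{3} \approx -2.6667$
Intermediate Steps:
$F = -2$ ($F = 2 - 4 = -2$)
$a{\left(X,p \right)} = 16$
$g = -10$
$O{\left(H \right)} = - \frac{10}{H}$
$l = -20$ ($l = - 2 \left(- \frac{10}{-1}\right) = - 2 \left(\left(-10\right) \left(-1\right)\right) = \left(-2\right) 10 = -20$)
$l + \frac{13}{12} a{\left(2,5 \right)} = -20 + \frac{13}{12} \cdot 16 = -20 + \frac{52}{3} = - \frac{8}{3}$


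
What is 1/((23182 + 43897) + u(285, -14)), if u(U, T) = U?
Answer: 1/67364 ≈ 1.4845e-5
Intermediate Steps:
1/((23182 + 43897) + u(285, -14)) = 1/((23182 + 43897) + 285) = 1/(67079 + 285) = 1/67364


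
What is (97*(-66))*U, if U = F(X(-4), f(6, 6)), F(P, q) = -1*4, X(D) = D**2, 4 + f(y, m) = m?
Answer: 25608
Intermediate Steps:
f(y, m) = -4 + m
F(P, q) = -4
U = -4
(97*(-66))*U = (97*(-66))*(-4) = -6402*(-4) = 25608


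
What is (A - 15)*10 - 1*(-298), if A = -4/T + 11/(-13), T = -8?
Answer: 1879/13 ≈ 144.54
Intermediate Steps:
A = -9/26 (A = -4/(-8) + 11/(-13) = -4*(-⅛) + 11*(-1/13) = ½ - 11/13 = -9/26 ≈ -0.34615)
(A - 15)*10 - 1*(-298) = (-9/26 - 15)*10 - 1*(-298) = -399/26*10 + 298 = -1995/13 + 298 = 1879/13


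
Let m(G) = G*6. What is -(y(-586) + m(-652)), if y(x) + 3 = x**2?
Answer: -339481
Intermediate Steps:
m(G) = 6*G
y(x) = -3 + x**2
-(y(-586) + m(-652)) = -((-3 + (-586)**2) + 6*(-652)) = -((-3 + 343396) - 3912) = -(343393 - 3912) = -1*339481 = -339481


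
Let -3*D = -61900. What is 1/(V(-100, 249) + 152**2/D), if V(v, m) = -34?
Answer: -15475/508822 ≈ -0.030413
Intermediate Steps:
D = 61900/3 (D = -1/3*(-61900) = 61900/3 ≈ 20633.)
1/(V(-100, 249) + 152**2/D) = 1/(-34 + 152**2/(61900/3)) = 1/(-34 + 23104*(3/61900)) = 1/(-34 + 17328/15475) = 1/(-508822/15475) = -15475/508822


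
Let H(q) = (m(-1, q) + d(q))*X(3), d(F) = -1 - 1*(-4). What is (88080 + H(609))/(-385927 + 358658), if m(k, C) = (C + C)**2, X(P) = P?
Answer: -4538661/27269 ≈ -166.44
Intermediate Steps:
d(F) = 3 (d(F) = -1 + 4 = 3)
m(k, C) = 4*C**2 (m(k, C) = (2*C)**2 = 4*C**2)
H(q) = 9 + 12*q**2 (H(q) = (4*q**2 + 3)*3 = (3 + 4*q**2)*3 = 9 + 12*q**2)
(88080 + H(609))/(-385927 + 358658) = (88080 + (9 + 12*609**2))/(-385927 + 358658) = (88080 + (9 + 12*370881))/(-27269) = (88080 + (9 + 4450572))*(-1/27269) = (88080 + 4450581)*(-1/27269) = 4538661*(-1/27269) = -4538661/27269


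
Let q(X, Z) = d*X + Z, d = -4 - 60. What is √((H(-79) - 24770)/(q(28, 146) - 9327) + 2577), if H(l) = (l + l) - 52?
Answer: √310562246173/10973 ≈ 50.787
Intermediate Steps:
d = -64
H(l) = -52 + 2*l (H(l) = 2*l - 52 = -52 + 2*l)
q(X, Z) = Z - 64*X (q(X, Z) = -64*X + Z = Z - 64*X)
√((H(-79) - 24770)/(q(28, 146) - 9327) + 2577) = √(((-52 + 2*(-79)) - 24770)/((146 - 64*28) - 9327) + 2577) = √(((-52 - 158) - 24770)/((146 - 1792) - 9327) + 2577) = √((-210 - 24770)/(-1646 - 9327) + 2577) = √(-24980/(-10973) + 2577) = √(-24980*(-1/10973) + 2577) = √(24980/10973 + 2577) = √(28302401/10973) = √310562246173/10973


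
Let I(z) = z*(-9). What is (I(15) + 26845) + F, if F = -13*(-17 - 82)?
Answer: 27997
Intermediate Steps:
I(z) = -9*z
F = 1287 (F = -13*(-99) = 1287)
(I(15) + 26845) + F = (-9*15 + 26845) + 1287 = (-135 + 26845) + 1287 = 26710 + 1287 = 27997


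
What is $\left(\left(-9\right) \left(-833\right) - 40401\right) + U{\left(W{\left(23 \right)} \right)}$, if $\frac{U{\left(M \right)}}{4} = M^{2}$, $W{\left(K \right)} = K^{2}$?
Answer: $1086460$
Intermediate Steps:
$U{\left(M \right)} = 4 M^{2}$
$\left(\left(-9\right) \left(-833\right) - 40401\right) + U{\left(W{\left(23 \right)} \right)} = \left(\left(-9\right) \left(-833\right) - 40401\right) + 4 \left(23^{2}\right)^{2} = \left(7497 - 40401\right) + 4 \cdot 529^{2} = -32904 + 4 \cdot 279841 = -32904 + 1119364 = 1086460$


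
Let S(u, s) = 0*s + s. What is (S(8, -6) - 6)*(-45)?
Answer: 540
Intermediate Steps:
S(u, s) = s (S(u, s) = 0 + s = s)
(S(8, -6) - 6)*(-45) = (-6 - 6)*(-45) = -12*(-45) = 540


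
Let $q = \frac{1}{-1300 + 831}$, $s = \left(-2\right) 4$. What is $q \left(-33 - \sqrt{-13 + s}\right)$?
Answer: $\frac{33}{469} + \frac{i \sqrt{21}}{469} \approx 0.070362 + 0.0097709 i$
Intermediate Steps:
$s = -8$
$q = - \frac{1}{469}$ ($q = \frac{1}{-469} = - \frac{1}{469} \approx -0.0021322$)
$q \left(-33 - \sqrt{-13 + s}\right) = - \frac{-33 - \sqrt{-13 - 8}}{469} = - \frac{-33 - \sqrt{-21}}{469} = - \frac{-33 - i \sqrt{21}}{469} = \frac{33}{469} + \frac{i \sqrt{21}}{469}$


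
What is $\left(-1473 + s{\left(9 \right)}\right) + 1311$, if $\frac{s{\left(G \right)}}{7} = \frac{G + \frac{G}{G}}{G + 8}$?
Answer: $- \frac{2684}{17} \approx -157.88$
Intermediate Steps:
$s{\left(G \right)} = \frac{7 \left(1 + G\right)}{8 + G}$ ($s{\left(G \right)} = 7 \frac{G + \frac{G}{G}}{G + 8} = 7 \frac{G + 1}{8 + G} = 7 \frac{1 + G}{8 + G} = \frac{7 \left(1 + G\right)}{8 + G}$)
$\left(-1473 + s{\left(9 \right)}\right) + 1311 = \left(-1473 + \frac{7 \left(1 + 9\right)}{8 + 9}\right) + 1311 = \left(-1473 + 7 \cdot \frac{1}{17} \cdot 10\right) + 1311 = \left(-1473 + \frac{70}{17}\right) + 1311 = - \frac{24971}{17} + 1311 = - \frac{2684}{17}$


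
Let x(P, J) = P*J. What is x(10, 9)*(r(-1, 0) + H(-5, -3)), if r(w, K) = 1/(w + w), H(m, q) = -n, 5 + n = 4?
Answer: 45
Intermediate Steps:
x(P, J) = J*P
n = -1 (n = -5 + 4 = -1)
H(m, q) = 1 (H(m, q) = -1*(-1) = 1)
r(w, K) = 1/(2*w)
x(10, 9)*(r(-1, 0) + H(-5, -3)) = (9*10)*((1/2)/(-1) + 1) = 90*((1/2)*(-1) + 1) = 90*(-1/2 + 1) = 90*(1/2) = 45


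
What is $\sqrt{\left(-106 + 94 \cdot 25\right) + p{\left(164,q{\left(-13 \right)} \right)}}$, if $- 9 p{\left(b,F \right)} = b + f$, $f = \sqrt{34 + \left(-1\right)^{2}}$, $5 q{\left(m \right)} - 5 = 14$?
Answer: $\frac{\sqrt{20032 - \sqrt{35}}}{3} \approx 47.171$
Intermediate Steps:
$q{\left(m \right)} = \frac{19}{5}$ ($q{\left(m \right)} = 1 + \frac{1}{5} \cdot 14 = 1 + \frac{14}{5} = \frac{19}{5}$)
$f = \sqrt{35}$ ($f = \sqrt{34 + 1} = \sqrt{35} \approx 5.9161$)
$p{\left(b,F \right)} = - \frac{b}{9} - \frac{\sqrt{35}}{9}$ ($p{\left(b,F \right)} = - \frac{b + \sqrt{35}}{9} = - \frac{b}{9} - \frac{\sqrt{35}}{9}$)
$\sqrt{\left(-106 + 94 \cdot 25\right) + p{\left(164,q{\left(-13 \right)} \right)}} = \sqrt{\left(-106 + 94 \cdot 25\right) - \left(\frac{164}{9} + \frac{\sqrt{35}}{9}\right)} = \sqrt{\left(-106 + 2350\right) - \left(\frac{164}{9} + \frac{\sqrt{35}}{9}\right)} = \sqrt{2244 - \left(\frac{164}{9} + \frac{\sqrt{35}}{9}\right)} = \sqrt{\frac{20032}{9} - \frac{\sqrt{35}}{9}}$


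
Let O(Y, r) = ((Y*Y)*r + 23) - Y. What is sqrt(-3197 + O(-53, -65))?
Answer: 3*I*sqrt(20634) ≈ 430.94*I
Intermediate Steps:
O(Y, r) = 23 - Y + r*Y**2 (O(Y, r) = (Y**2*r + 23) - Y = (r*Y**2 + 23) - Y = (23 + r*Y**2) - Y = 23 - Y + r*Y**2)
sqrt(-3197 + O(-53, -65)) = sqrt(-3197 + (23 - 1*(-53) - 65*(-53)**2)) = sqrt(-3197 + (23 + 53 - 65*2809)) = sqrt(-3197 + (23 + 53 - 182585)) = sqrt(-3197 - 182509) = sqrt(-185706) = 3*I*sqrt(20634)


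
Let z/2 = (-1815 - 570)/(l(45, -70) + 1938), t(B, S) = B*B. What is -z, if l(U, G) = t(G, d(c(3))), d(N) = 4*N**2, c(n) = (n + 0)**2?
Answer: 2385/3419 ≈ 0.69757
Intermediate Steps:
c(n) = n**2
t(B, S) = B**2
l(U, G) = G**2
z = -2385/3419 (z = 2*((-1815 - 570)/((-70)**2 + 1938)) = 2*(-2385/(4900 + 1938)) = 2*(-2385/6838) = -2385/3419 ≈ -0.69757)
-z = -1*(-2385/3419) = 2385/3419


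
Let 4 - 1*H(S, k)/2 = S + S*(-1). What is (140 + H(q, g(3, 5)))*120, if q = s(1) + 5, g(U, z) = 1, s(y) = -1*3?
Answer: 17760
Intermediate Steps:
s(y) = -3
q = 2 (q = -3 + 5 = 2)
H(S, k) = 8 (H(S, k) = 8 - 2*(S + S*(-1)) = 8 - 2*(S - S) = 8 - 2*0 = 8 + 0 = 8)
(140 + H(q, g(3, 5)))*120 = (140 + 8)*120 = 148*120 = 17760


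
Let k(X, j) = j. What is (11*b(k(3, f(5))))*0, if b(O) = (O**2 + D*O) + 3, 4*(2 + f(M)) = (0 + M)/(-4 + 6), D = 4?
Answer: 0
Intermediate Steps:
f(M) = -2 + M/8 (f(M) = -2 + ((0 + M)/(-4 + 6))/4 = -2 + (M/2)/4 = -2 + M/8)
b(O) = 3 + O**2 + 4*O (b(O) = (O**2 + 4*O) + 3 = 3 + O**2 + 4*O)
(11*b(k(3, f(5))))*0 = (11*(3 + (-2 + (1/8)*5)**2 + 4*(-2 + (1/8)*5)))*0 = (11*(3 + (-2 + 5/8)**2 + 4*(-2 + 5/8)))*0 = (11*(3 + (-11/8)**2 + 4*(-11/8)))*0 = (11*(3 + 121/64 - 11/2))*0 = (11*(-39/64))*0 = -429/64*0 = 0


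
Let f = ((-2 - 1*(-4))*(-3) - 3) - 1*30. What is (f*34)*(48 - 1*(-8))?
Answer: -74256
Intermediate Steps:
f = -39 (f = ((-2 + 4)*(-3) - 3) - 30 = (2*(-3) - 3) - 30 = (-6 - 3) - 30 = -9 - 30 = -39)
(f*34)*(48 - 1*(-8)) = (-39*34)*(48 - 1*(-8)) = -1326*(48 + 8) = -1326*56 = -74256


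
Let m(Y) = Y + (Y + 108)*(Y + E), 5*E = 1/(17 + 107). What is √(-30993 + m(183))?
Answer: √2156817405/310 ≈ 149.81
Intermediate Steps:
E = 1/620 (E = 1/(5*(17 + 107)) = (⅕)/124 = (⅕)*(1/124) = 1/620 ≈ 0.0016129)
m(Y) = Y + (108 + Y)*(1/620 + Y) (m(Y) = Y + (Y + 108)*(Y + 1/620) = Y + (108 + Y)*(1/620 + Y))
√(-30993 + m(183)) = √(-30993 + (27/155 + 183² + (67581/620)*183)) = √(-30993 + (27/155 + 33489 + 12367323/620)) = √(-30993 + 33130611/620) = √(13914951/620) = √2156817405/310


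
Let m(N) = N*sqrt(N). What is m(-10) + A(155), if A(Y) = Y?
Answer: 155 - 10*I*sqrt(10) ≈ 155.0 - 31.623*I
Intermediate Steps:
m(N) = N**(3/2)
m(-10) + A(155) = (-10)**(3/2) + 155 = -10*I*sqrt(10) + 155 = 155 - 10*I*sqrt(10)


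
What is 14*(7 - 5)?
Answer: 28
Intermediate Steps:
14*(7 - 5) = 14*2 = 28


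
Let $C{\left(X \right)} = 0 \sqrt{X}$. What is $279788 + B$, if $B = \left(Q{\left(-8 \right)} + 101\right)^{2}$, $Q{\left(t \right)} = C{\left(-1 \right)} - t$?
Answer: $291669$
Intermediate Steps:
$C{\left(X \right)} = 0$
$Q{\left(t \right)} = - t$ ($Q{\left(t \right)} = 0 - t = - t$)
$B = 11881$ ($B = \left(\left(-1\right) \left(-8\right) + 101\right)^{2} = \left(8 + 101\right)^{2} = 109^{2} = 11881$)
$279788 + B = 279788 + 11881 = 291669$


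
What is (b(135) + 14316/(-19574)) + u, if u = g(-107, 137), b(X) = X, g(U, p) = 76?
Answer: 2057899/9787 ≈ 210.27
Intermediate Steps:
u = 76
(b(135) + 14316/(-19574)) + u = (135 + 14316/(-19574)) + 76 = (135 + 14316*(-1/19574)) + 76 = (135 - 7158/9787) + 76 = 1314087/9787 + 76 = 2057899/9787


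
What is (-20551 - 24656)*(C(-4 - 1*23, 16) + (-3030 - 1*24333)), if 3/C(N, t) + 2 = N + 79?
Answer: 61849821429/50 ≈ 1.2370e+9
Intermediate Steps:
C(N, t) = 3/(77 + N) (C(N, t) = 3/(-2 + (N + 79)) = 3/(-2 + (79 + N)) = 3/(77 + N))
(-20551 - 24656)*(C(-4 - 1*23, 16) + (-3030 - 1*24333)) = (-20551 - 24656)*(3/(77 + (-4 - 1*23)) + (-3030 - 1*24333)) = -45207*(3/(77 + (-4 - 23)) + (-3030 - 24333)) = -45207*(3/(77 - 27) - 27363) = -45207*(3/50 - 27363) = -45207*(-1368147/50) = 61849821429/50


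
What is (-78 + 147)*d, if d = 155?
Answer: 10695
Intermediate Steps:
(-78 + 147)*d = (-78 + 147)*155 = 69*155 = 10695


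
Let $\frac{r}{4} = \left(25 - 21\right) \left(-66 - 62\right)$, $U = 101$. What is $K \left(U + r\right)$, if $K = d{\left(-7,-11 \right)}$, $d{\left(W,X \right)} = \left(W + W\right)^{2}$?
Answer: $-381612$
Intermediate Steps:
$d{\left(W,X \right)} = 4 W^{2}$ ($d{\left(W,X \right)} = \left(2 W\right)^{2} = 4 W^{2}$)
$K = 196$ ($K = 4 \left(-7\right)^{2} = 4 \cdot 49 = 196$)
$r = -2048$ ($r = 4 \left(25 - 21\right) \left(-66 - 62\right) = 4 \left(25 - 21\right) \left(-128\right) = 4 \cdot 4 \left(-128\right) = 4 \left(-512\right) = -2048$)
$K \left(U + r\right) = 196 \left(101 - 2048\right) = 196 \left(-1947\right) = -381612$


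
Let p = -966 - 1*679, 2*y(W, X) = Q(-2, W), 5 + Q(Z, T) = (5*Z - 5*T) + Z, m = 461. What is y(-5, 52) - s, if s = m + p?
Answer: 1188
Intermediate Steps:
Q(Z, T) = -5 - 5*T + 6*Z (Q(Z, T) = -5 + ((5*Z - 5*T) + Z) = -5 + ((-5*T + 5*Z) + Z) = -5 + (-5*T + 6*Z) = -5 - 5*T + 6*Z)
y(W, X) = -17/2 - 5*W/2 (y(W, X) = (-5 - 5*W + 6*(-2))/2 = (-5 - 5*W - 12)/2 = (-17 - 5*W)/2 = -17/2 - 5*W/2)
p = -1645 (p = -966 - 679 = -1645)
s = -1184 (s = 461 - 1645 = -1184)
y(-5, 52) - s = (-17/2 - 5/2*(-5)) - 1*(-1184) = (-17/2 + 25/2) + 1184 = 4 + 1184 = 1188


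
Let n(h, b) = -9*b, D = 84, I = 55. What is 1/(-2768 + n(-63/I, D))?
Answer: -1/3524 ≈ -0.00028377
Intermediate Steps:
1/(-2768 + n(-63/I, D)) = 1/(-2768 - 9*84) = 1/(-2768 - 756) = 1/(-3524) = -1/3524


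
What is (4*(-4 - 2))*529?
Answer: -12696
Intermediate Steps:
(4*(-4 - 2))*529 = (4*(-6))*529 = -24*529 = -12696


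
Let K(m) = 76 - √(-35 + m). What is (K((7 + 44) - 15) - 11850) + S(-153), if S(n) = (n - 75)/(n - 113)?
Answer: -82419/7 ≈ -11774.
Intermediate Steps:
S(n) = (-75 + n)/(-113 + n)
(K((7 + 44) - 15) - 11850) + S(-153) = ((76 - √(-35 + ((7 + 44) - 15))) - 11850) + (-75 - 153)/(-113 - 153) = ((76 - √(-35 + (51 - 15))) - 11850) - 228/(-266) = ((76 - √(-35 + 36)) - 11850) - 1/266*(-228) = ((76 - √1) - 11850) + 6/7 = ((76 - 1*1) - 11850) + 6/7 = ((76 - 1) - 11850) + 6/7 = (75 - 11850) + 6/7 = -11775 + 6/7 = -82419/7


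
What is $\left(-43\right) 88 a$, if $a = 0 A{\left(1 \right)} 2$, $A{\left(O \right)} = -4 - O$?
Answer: $0$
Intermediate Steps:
$a = 0$ ($a = 0 \left(-4 - 1\right) 2 = 0 \left(-5\right) 2 = 0 \cdot 2 = 0$)
$\left(-43\right) 88 a = \left(-43\right) 88 \cdot 0 = \left(-3784\right) 0 = 0$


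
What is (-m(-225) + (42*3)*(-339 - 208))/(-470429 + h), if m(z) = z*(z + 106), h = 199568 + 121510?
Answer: 95697/149351 ≈ 0.64075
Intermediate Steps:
h = 321078
m(z) = z*(106 + z)
(-m(-225) + (42*3)*(-339 - 208))/(-470429 + h) = (-(-225)*(106 - 225) + (42*3)*(-339 - 208))/(-470429 + 321078) = (-(-225)*(-119) + 126*(-547))/(-149351) = (-1*26775 - 68922)*(-1/149351) = (-26775 - 68922)*(-1/149351) = -95697*(-1/149351) = 95697/149351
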